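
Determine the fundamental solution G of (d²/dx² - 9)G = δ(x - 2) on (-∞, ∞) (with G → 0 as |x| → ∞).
-\frac{e^{-3|x - 2|}}{6}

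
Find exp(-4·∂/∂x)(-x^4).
- x^{4} + 16 x^{3} - 96 x^{2} + 256 x - 256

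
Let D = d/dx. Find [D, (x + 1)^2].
2 x + 2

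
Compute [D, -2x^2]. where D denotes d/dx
- 4 x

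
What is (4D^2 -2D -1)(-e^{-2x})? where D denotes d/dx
- 19 e^{- 2 x}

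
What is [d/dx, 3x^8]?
24 x^{7}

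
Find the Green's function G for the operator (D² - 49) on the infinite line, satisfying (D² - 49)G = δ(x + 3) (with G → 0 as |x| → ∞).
-\frac{e^{-7|x + 3|}}{14}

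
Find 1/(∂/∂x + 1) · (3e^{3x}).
\frac{3 e^{3 x}}{4}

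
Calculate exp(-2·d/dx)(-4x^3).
- 4 x^{3} + 24 x^{2} - 48 x + 32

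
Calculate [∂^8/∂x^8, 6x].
48\frac{d^{7}}{dx^{7}}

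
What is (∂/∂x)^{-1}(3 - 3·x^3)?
- \frac{3 x^{4}}{4} + 3 x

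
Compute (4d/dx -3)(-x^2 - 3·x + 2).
3 x^{2} + x - 18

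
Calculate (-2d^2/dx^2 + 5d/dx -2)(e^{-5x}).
- 77 e^{- 5 x}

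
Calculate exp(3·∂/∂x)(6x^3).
6 x^{3} + 54 x^{2} + 162 x + 162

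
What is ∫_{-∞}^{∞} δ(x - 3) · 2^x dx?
8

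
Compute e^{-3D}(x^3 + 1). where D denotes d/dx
x^{3} - 9 x^{2} + 27 x - 26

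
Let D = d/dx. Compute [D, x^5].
5 x^{4}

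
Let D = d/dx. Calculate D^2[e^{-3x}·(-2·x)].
6 \left(2 - 3 x\right) e^{- 3 x}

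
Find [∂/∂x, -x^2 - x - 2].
- 2 x - 1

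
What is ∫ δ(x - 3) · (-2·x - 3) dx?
-9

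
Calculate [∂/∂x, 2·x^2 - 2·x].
4 x - 2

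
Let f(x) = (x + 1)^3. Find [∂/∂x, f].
3 \left(x + 1\right)^{2}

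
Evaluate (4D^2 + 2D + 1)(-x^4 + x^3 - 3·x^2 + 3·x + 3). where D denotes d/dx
- x^{4} - 7 x^{3} - 45 x^{2} + 15 x - 15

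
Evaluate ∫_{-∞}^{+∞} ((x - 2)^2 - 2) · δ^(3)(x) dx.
0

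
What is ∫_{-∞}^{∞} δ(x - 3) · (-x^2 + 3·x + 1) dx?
1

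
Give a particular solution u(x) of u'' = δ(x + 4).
\frac{|x + 4|}{2}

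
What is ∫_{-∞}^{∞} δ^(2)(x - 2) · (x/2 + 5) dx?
0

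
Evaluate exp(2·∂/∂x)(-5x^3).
- 5 x^{3} - 30 x^{2} - 60 x - 40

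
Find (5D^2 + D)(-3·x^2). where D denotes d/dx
- 6 x - 30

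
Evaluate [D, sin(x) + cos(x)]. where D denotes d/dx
- \sin{\left(x \right)} + \cos{\left(x \right)}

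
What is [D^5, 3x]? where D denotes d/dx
15D^{4}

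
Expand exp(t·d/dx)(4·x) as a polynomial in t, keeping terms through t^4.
4 t + 4 x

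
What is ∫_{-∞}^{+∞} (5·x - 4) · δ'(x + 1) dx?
-5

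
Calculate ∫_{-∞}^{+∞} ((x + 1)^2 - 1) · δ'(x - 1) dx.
-4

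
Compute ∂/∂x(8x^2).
16 x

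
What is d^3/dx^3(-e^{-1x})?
e^{- x}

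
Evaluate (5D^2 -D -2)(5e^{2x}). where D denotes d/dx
80 e^{2 x}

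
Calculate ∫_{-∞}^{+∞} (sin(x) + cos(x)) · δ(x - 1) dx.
\cos{\left(1 \right)} + \sin{\left(1 \right)}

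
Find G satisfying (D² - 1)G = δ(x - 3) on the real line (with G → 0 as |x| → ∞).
-\frac{e^{-|x - 3|}}{2}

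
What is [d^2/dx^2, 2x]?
4\frac{d}{dx}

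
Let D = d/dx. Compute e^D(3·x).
3 x + 3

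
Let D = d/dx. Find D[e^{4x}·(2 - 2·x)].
\left(6 - 8 x\right) e^{4 x}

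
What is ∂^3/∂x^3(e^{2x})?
8 e^{2 x}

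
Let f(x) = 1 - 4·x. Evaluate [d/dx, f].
-4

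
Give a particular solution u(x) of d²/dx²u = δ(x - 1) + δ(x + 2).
\frac{|x - 1|}{2} + \frac{|x + 2|}{2}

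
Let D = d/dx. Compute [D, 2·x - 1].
2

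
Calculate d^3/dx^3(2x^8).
672 x^{5}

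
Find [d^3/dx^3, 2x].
6\frac{d^{2}}{dx^{2}}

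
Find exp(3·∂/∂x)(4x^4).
4 x^{4} + 48 x^{3} + 216 x^{2} + 432 x + 324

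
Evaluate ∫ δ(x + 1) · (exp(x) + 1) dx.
e^{-1} + 1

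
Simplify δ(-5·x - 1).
\frac{\delta(x + 1/5)}{5}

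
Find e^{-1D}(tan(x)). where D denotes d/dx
\tan{\left(x - 1 \right)}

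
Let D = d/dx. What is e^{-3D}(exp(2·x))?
e^{2 x - 6}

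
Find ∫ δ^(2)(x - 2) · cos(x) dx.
- \cos{\left(2 \right)}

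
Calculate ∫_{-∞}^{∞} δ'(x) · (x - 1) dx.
-1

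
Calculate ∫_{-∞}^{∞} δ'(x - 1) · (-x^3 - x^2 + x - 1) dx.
4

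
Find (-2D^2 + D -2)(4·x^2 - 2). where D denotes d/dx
- 8 x^{2} + 8 x - 12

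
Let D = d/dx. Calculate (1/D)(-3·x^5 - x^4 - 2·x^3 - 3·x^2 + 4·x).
- \frac{x^{6}}{2} - \frac{x^{5}}{5} - \frac{x^{4}}{2} - x^{3} + 2 x^{2}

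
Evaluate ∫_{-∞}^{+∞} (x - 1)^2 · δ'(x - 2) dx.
-2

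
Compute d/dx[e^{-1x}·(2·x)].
2 \left(1 - x\right) e^{- x}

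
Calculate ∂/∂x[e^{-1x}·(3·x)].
3 \left(1 - x\right) e^{- x}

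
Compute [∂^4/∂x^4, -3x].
-12\frac{d^{3}}{dx^{3}}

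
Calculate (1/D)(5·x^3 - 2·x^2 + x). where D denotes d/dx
\frac{5 x^{4}}{4} - \frac{2 x^{3}}{3} + \frac{x^{2}}{2}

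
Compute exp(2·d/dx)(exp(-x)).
e^{- x - 2}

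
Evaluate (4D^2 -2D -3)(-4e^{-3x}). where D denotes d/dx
- 156 e^{- 3 x}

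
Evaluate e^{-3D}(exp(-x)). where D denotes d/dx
e^{3 - x}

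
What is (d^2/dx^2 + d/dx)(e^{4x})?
20 e^{4 x}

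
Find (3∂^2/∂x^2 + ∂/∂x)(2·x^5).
10 x^{3} \left(x + 12\right)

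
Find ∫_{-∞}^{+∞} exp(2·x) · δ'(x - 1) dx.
- 2 e^{2}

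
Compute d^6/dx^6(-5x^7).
- 25200 x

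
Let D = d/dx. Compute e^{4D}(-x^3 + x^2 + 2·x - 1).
- x^{3} - 11 x^{2} - 38 x - 41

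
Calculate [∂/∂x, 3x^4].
12 x^{3}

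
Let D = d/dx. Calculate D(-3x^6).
- 18 x^{5}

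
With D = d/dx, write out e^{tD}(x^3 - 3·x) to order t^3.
t^{3} + 3 t^{2} x + 3 t \left(x^{2} - 1\right) + x^{3} - 3 x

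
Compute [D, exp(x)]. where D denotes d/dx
e^{x}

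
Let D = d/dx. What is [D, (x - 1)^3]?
3 \left(x - 1\right)^{2}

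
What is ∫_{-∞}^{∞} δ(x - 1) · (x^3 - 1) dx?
0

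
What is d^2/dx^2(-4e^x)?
- 4 e^{x}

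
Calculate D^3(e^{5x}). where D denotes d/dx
125 e^{5 x}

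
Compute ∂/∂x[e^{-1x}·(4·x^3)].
4 x^{2} \left(3 - x\right) e^{- x}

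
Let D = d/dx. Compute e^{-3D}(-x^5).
- x^{5} + 15 x^{4} - 90 x^{3} + 270 x^{2} - 405 x + 243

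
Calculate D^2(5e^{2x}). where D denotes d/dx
20 e^{2 x}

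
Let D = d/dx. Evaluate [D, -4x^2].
- 8 x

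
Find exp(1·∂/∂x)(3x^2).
3 x^{2} + 6 x + 3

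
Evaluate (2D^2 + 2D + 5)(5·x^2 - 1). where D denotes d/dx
25 x^{2} + 20 x + 15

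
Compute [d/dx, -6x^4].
- 24 x^{3}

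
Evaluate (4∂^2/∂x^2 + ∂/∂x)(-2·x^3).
6 x \left(- x - 8\right)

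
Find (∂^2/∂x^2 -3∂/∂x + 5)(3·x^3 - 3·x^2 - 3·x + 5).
15 x^{3} - 42 x^{2} + 21 x + 28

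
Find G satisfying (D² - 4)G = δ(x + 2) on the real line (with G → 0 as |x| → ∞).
-\frac{e^{-2|x + 2|}}{4}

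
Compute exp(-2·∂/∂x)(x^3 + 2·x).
x^{3} - 6 x^{2} + 14 x - 12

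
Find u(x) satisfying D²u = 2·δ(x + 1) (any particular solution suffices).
|x + 1|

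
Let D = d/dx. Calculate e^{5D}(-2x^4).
- 2 x^{4} - 40 x^{3} - 300 x^{2} - 1000 x - 1250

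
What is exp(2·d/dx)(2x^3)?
2 x^{3} + 12 x^{2} + 24 x + 16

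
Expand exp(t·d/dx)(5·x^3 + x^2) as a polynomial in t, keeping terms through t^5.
5 t^{3} + t^{2} \left(15 x + 1\right) + t x \left(15 x + 2\right) + 5 x^{3} + x^{2}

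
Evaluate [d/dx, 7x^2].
14 x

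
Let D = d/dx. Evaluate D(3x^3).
9 x^{2}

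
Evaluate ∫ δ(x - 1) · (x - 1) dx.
0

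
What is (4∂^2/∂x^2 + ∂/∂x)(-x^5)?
5 x^{3} \left(- x - 16\right)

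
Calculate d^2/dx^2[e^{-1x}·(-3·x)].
3 \left(2 - x\right) e^{- x}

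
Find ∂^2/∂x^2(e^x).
e^{x}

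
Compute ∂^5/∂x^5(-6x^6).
- 4320 x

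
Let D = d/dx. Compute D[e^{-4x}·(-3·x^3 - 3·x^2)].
3 x \left(4 x^{2} + x - 2\right) e^{- 4 x}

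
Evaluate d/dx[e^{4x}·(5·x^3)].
x^{2} \left(20 x + 15\right) e^{4 x}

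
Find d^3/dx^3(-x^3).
-6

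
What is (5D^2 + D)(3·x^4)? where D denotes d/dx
12 x^{2} \left(x + 15\right)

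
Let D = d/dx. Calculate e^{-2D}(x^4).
x^{4} - 8 x^{3} + 24 x^{2} - 32 x + 16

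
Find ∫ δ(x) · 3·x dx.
0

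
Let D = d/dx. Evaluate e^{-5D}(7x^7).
7 x^{7} - 245 x^{6} + 3675 x^{5} - 30625 x^{4} + 153125 x^{3} - 459375 x^{2} + 765625 x - 546875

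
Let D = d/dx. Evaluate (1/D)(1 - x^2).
- \frac{x^{3}}{3} + x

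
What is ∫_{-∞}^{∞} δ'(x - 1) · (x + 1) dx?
-1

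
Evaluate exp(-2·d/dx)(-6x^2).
- 6 x^{2} + 24 x - 24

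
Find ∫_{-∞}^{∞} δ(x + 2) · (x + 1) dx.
-1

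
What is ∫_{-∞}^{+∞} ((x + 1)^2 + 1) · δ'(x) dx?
-2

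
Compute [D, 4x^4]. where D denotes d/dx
16 x^{3}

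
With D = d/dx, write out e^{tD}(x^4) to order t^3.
x \left(4 t^{3} + 6 t^{2} x + 4 t x^{2} + x^{3}\right)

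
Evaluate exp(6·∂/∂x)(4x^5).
4 x^{5} + 120 x^{4} + 1440 x^{3} + 8640 x^{2} + 25920 x + 31104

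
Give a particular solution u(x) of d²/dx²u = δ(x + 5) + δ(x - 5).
\frac{|x + 5|}{2} + \frac{|x - 5|}{2}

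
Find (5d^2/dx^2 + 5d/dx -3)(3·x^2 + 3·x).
- 9 x^{2} + 21 x + 45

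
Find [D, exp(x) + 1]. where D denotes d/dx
e^{x}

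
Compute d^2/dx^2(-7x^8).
- 392 x^{6}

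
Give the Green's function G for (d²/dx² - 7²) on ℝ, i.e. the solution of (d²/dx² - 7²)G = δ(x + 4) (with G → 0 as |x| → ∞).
-\frac{e^{-7|x + 4|}}{14}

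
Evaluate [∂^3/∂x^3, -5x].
-15\frac{d^{2}}{dx^{2}}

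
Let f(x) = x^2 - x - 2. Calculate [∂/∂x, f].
2 x - 1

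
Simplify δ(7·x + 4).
\frac{\delta(x + 4/7)}{7}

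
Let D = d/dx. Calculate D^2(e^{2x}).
4 e^{2 x}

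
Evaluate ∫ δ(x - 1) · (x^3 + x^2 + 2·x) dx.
4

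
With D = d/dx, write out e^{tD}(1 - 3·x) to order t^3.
- 3 t - 3 x + 1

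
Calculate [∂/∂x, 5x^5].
25 x^{4}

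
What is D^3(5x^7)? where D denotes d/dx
1050 x^{4}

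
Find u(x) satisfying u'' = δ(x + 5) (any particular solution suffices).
\frac{|x + 5|}{2}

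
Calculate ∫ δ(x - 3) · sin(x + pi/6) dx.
\sin{\left(\frac{\pi}{6} + 3 \right)}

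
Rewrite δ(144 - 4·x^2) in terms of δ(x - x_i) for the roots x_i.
\frac{\delta(x - 6) + \delta(x + 6)}{48}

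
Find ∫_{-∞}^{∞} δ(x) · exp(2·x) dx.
1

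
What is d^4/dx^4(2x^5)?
240 x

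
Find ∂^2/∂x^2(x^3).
6 x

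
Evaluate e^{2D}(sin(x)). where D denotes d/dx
\sin{\left(x + 2 \right)}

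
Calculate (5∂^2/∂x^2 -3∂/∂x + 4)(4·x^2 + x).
16 x^{2} - 20 x + 37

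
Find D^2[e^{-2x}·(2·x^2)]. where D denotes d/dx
4 \left(2 x^{2} - 4 x + 1\right) e^{- 2 x}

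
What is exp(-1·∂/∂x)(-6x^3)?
- 6 x^{3} + 18 x^{2} - 18 x + 6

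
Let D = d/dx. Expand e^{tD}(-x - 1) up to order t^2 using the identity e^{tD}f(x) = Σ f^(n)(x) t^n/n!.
- t - x - 1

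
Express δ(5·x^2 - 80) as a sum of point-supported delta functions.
\frac{\delta(x - 4) + \delta(x + 4)}{40}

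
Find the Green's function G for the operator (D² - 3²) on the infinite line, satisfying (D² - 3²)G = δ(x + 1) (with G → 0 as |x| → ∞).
-\frac{e^{-3|x + 1|}}{6}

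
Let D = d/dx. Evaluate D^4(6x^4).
144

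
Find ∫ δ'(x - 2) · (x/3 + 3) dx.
- \frac{1}{3}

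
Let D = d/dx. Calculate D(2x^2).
4 x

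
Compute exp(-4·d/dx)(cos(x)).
\cos{\left(x - 4 \right)}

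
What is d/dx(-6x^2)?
- 12 x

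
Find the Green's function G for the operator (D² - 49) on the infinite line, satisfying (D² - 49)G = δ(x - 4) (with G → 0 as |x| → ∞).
-\frac{e^{-7|x - 4|}}{14}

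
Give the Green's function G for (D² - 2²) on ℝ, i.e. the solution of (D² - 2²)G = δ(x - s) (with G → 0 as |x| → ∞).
-\frac{e^{-2|x-s|}}{4}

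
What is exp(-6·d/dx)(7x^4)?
7 x^{4} - 168 x^{3} + 1512 x^{2} - 6048 x + 9072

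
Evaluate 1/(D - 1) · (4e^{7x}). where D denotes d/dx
\frac{2 e^{7 x}}{3}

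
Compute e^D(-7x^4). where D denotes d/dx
- 7 x^{4} - 28 x^{3} - 42 x^{2} - 28 x - 7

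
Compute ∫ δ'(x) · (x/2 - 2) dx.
- \frac{1}{2}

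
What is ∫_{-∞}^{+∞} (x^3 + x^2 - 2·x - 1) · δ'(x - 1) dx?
-3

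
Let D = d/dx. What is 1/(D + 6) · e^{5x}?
\frac{e^{5 x}}{11}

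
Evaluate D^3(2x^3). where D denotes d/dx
12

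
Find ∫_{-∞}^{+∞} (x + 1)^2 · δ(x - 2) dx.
9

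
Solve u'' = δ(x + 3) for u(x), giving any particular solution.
\frac{|x + 3|}{2}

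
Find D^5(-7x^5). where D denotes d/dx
-840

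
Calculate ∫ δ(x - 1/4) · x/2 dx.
\frac{1}{8}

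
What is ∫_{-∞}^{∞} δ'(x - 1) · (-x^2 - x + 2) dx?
3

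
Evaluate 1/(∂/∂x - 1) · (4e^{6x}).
\frac{4 e^{6 x}}{5}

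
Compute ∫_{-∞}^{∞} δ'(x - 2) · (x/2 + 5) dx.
- \frac{1}{2}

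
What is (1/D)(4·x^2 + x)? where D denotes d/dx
\frac{4 x^{3}}{3} + \frac{x^{2}}{2}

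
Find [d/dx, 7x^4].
28 x^{3}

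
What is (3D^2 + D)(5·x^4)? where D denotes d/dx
20 x^{2} \left(x + 9\right)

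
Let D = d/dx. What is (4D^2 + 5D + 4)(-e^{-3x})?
- 25 e^{- 3 x}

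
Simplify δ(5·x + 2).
\frac{\delta(x + 2/5)}{5}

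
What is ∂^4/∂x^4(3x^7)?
2520 x^{3}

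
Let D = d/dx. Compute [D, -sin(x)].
- \cos{\left(x \right)}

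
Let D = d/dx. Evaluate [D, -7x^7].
- 49 x^{6}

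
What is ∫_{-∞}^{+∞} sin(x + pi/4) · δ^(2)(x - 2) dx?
- \sin{\left(\frac{\pi}{4} + 2 \right)}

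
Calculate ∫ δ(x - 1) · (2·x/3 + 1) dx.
\frac{5}{3}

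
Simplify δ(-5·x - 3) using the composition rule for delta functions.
\frac{\delta(x + 3/5)}{5}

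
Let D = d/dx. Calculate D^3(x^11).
990 x^{8}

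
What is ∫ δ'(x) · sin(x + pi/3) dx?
- \frac{1}{2}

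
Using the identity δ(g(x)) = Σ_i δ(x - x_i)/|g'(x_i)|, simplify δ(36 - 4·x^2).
\frac{\delta(x - 3) + \delta(x + 3)}{24}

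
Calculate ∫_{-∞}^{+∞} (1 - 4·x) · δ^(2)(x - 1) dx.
0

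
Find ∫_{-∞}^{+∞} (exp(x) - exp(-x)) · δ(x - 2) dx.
2 \sinh{\left(2 \right)}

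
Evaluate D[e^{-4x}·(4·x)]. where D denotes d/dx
4 \left(1 - 4 x\right) e^{- 4 x}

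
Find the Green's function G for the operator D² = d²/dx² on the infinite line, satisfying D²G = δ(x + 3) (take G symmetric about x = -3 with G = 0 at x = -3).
\frac{|x + 3|}{2}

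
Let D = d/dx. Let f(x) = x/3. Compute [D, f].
\frac{1}{3}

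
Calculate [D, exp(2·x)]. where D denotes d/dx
2 e^{2 x}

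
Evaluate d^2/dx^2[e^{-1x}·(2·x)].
2 \left(x - 2\right) e^{- x}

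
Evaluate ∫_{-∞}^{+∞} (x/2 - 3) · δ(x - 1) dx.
- \frac{5}{2}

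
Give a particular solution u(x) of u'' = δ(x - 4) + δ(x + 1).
\frac{|x - 4|}{2} + \frac{|x + 1|}{2}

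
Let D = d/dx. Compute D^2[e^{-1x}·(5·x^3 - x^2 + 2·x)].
\left(5 x^{3} - 31 x^{2} + 36 x - 6\right) e^{- x}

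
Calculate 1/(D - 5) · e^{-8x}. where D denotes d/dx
- \frac{e^{- 8 x}}{13}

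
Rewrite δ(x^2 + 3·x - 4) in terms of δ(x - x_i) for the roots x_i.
\frac{\delta(x + 4) + \delta(x - 1)}{5}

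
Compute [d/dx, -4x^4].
- 16 x^{3}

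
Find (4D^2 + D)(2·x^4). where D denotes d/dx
8 x^{2} \left(x + 12\right)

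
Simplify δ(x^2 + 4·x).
\frac{\delta(x + 4) + \delta(x)}{4}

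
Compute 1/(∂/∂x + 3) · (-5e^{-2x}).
- 5 e^{- 2 x}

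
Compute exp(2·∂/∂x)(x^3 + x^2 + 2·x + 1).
x^{3} + 7 x^{2} + 18 x + 17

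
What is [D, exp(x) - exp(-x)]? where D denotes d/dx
2 \cosh{\left(x \right)}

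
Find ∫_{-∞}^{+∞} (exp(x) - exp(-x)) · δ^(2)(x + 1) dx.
- 2 \sinh{\left(1 \right)}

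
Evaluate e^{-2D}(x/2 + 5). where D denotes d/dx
\frac{x}{2} + 4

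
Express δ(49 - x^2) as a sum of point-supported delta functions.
\frac{\delta(x - 7) + \delta(x + 7)}{14}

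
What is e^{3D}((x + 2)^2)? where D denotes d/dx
x^{2} + 10 x + 25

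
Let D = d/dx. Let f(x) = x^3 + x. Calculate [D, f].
3 x^{2} + 1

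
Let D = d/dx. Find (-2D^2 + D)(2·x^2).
4 x - 8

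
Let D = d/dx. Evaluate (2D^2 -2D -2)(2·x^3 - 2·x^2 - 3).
- 4 x^{3} - 8 x^{2} + 32 x - 2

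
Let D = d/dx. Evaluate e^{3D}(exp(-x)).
e^{- x - 3}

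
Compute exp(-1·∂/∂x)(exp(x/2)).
e^{\frac{x}{2} - \frac{1}{2}}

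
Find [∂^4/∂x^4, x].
4\frac{d^{3}}{dx^{3}}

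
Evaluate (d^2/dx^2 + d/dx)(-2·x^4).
8 x^{2} \left(- x - 3\right)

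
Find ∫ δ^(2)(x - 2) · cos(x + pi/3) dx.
- \cos{\left(\frac{\pi}{3} + 2 \right)}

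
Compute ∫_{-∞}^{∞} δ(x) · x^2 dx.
0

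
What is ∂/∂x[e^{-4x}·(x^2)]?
2 x \left(1 - 2 x\right) e^{- 4 x}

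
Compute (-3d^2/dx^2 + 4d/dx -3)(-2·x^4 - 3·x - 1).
6 x^{4} - 32 x^{3} + 72 x^{2} + 9 x - 9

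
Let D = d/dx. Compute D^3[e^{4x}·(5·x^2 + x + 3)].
\left(320 x^{2} + 544 x + 360\right) e^{4 x}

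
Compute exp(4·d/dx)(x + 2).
x + 6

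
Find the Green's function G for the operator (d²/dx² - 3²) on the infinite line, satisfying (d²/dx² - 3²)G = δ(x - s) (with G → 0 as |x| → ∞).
-\frac{e^{-3|x-s|}}{6}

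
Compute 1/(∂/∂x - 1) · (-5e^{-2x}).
\frac{5 e^{- 2 x}}{3}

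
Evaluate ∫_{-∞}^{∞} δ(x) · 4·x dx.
0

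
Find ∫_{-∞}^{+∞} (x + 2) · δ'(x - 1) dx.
-1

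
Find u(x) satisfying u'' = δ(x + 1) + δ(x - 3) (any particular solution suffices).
\frac{|x + 1|}{2} + \frac{|x - 3|}{2}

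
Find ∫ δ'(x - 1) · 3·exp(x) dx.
- 3 e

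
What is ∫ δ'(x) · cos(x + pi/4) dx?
\frac{\sqrt{2}}{2}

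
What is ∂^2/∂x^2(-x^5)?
- 20 x^{3}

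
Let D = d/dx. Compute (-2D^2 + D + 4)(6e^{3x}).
- 66 e^{3 x}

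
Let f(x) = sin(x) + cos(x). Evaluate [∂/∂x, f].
- \sin{\left(x \right)} + \cos{\left(x \right)}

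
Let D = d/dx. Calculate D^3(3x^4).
72 x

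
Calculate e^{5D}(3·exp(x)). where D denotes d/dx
3 e^{x + 5}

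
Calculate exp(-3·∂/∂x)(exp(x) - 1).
e^{x - 3} - 1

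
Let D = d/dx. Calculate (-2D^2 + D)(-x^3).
3 x \left(4 - x\right)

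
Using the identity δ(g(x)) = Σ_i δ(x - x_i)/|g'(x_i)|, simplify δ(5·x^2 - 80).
\frac{\delta(x - 4) + \delta(x + 4)}{40}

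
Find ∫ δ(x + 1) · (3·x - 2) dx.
-5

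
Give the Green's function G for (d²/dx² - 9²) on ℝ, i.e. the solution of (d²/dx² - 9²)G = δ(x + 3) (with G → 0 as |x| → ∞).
-\frac{e^{-9|x + 3|}}{18}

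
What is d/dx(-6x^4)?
- 24 x^{3}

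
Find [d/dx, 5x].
5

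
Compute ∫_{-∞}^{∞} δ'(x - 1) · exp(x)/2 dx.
- \frac{e}{2}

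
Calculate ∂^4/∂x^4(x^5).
120 x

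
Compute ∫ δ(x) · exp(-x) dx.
1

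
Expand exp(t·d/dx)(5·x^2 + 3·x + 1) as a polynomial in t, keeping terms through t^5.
5 t^{2} + t \left(10 x + 3\right) + 5 x^{2} + 3 x + 1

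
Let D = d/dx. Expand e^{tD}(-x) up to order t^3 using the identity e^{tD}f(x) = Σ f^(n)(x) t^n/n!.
- t - x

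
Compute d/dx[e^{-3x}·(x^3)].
3 x^{2} \left(1 - x\right) e^{- 3 x}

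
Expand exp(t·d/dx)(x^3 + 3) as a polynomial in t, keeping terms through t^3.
t^{3} + 3 t^{2} x + 3 t x^{2} + x^{3} + 3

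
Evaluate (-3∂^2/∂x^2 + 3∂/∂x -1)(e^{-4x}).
- 61 e^{- 4 x}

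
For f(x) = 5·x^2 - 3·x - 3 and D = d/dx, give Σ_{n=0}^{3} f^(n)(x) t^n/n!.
5 t^{2} + t \left(10 x - 3\right) + 5 x^{2} - 3 x - 3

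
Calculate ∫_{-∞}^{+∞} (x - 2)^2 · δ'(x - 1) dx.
2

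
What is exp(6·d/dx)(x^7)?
x^{7} + 42 x^{6} + 756 x^{5} + 7560 x^{4} + 45360 x^{3} + 163296 x^{2} + 326592 x + 279936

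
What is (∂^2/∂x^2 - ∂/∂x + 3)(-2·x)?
2 - 6 x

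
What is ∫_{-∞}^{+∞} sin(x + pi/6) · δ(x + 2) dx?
\cos{\left(\frac{\pi}{3} + 2 \right)}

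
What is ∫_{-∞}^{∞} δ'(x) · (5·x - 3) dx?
-5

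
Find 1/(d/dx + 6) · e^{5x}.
\frac{e^{5 x}}{11}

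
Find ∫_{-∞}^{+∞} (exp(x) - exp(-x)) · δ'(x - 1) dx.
- 2 \cosh{\left(1 \right)}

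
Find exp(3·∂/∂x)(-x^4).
- x^{4} - 12 x^{3} - 54 x^{2} - 108 x - 81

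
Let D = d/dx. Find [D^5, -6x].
-30D^{4}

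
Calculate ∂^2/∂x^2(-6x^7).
- 252 x^{5}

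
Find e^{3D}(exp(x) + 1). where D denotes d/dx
e^{x + 3} + 1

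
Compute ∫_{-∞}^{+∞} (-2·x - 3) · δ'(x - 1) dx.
2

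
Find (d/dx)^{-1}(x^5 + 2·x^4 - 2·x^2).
\frac{x^{6}}{6} + \frac{2 x^{5}}{5} - \frac{2 x^{3}}{3}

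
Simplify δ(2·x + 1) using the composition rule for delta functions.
\frac{\delta(x + 1/2)}{2}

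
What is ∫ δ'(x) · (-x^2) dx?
0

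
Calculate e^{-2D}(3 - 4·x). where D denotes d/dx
11 - 4 x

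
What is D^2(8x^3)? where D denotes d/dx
48 x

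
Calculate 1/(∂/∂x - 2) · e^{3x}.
e^{3 x}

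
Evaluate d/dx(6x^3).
18 x^{2}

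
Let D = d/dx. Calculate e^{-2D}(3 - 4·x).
11 - 4 x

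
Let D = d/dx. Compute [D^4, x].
4D^{3}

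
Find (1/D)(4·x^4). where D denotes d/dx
\frac{4 x^{5}}{5}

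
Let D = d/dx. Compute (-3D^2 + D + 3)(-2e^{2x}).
14 e^{2 x}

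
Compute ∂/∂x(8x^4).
32 x^{3}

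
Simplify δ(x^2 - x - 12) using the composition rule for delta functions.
\frac{\delta(x + 3) + \delta(x - 4)}{7}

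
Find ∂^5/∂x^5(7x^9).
105840 x^{4}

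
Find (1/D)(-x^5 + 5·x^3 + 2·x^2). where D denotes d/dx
- \frac{x^{6}}{6} + \frac{5 x^{4}}{4} + \frac{2 x^{3}}{3}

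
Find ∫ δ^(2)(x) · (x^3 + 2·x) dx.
0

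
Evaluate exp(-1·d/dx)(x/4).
\frac{x}{4} - \frac{1}{4}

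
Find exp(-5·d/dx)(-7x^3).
- 7 x^{3} + 105 x^{2} - 525 x + 875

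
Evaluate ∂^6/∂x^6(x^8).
20160 x^{2}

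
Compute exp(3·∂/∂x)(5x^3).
5 x^{3} + 45 x^{2} + 135 x + 135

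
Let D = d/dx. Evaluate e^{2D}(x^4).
x^{4} + 8 x^{3} + 24 x^{2} + 32 x + 16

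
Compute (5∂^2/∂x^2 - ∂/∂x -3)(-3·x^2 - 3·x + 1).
9 x^{2} + 15 x - 30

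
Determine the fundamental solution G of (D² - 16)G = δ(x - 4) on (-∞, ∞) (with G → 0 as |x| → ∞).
-\frac{e^{-4|x - 4|}}{8}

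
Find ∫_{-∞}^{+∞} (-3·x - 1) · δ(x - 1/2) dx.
- \frac{5}{2}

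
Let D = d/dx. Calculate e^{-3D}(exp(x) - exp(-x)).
- e^{3 - x} + e^{x - 3}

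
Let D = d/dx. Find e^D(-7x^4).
- 7 x^{4} - 28 x^{3} - 42 x^{2} - 28 x - 7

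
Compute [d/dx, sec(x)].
\tan{\left(x \right)} \sec{\left(x \right)}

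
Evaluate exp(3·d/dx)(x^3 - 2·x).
x^{3} + 9 x^{2} + 25 x + 21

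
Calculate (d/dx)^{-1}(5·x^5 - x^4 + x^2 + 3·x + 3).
\frac{5 x^{6}}{6} - \frac{x^{5}}{5} + \frac{x^{3}}{3} + \frac{3 x^{2}}{2} + 3 x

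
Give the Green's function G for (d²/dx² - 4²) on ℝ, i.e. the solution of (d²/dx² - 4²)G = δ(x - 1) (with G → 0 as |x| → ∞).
-\frac{e^{-4|x - 1|}}{8}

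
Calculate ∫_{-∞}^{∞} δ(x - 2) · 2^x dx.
4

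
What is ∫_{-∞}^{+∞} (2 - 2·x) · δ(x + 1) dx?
4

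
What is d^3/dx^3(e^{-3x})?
- 27 e^{- 3 x}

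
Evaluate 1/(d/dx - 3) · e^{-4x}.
- \frac{e^{- 4 x}}{7}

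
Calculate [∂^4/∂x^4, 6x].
24\frac{d^{3}}{dx^{3}}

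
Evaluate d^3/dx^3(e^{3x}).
27 e^{3 x}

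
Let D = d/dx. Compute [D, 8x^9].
72 x^{8}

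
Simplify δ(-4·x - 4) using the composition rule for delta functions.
\frac{\delta(x + 1)}{4}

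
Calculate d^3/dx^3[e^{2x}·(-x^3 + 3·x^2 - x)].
\left(- 8 x^{3} - 12 x^{2} + 28 x + 18\right) e^{2 x}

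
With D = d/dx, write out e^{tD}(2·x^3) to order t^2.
2 x \left(3 t^{2} + 3 t x + x^{2}\right)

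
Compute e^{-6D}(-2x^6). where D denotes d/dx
- 2 x^{6} + 72 x^{5} - 1080 x^{4} + 8640 x^{3} - 38880 x^{2} + 93312 x - 93312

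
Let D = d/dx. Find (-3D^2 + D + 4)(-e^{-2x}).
10 e^{- 2 x}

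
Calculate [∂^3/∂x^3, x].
3\frac{d^{2}}{dx^{2}}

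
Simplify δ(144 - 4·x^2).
\frac{\delta(x - 6) + \delta(x + 6)}{48}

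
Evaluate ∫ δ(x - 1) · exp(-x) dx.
e^{-1}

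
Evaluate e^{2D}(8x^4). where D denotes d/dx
8 x^{4} + 64 x^{3} + 192 x^{2} + 256 x + 128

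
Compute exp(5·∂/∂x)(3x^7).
3 x^{7} + 105 x^{6} + 1575 x^{5} + 13125 x^{4} + 65625 x^{3} + 196875 x^{2} + 328125 x + 234375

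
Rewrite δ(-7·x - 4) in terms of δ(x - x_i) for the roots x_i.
\frac{\delta(x + 4/7)}{7}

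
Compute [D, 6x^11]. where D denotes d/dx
66 x^{10}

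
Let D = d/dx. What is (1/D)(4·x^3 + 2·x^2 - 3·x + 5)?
x^{4} + \frac{2 x^{3}}{3} - \frac{3 x^{2}}{2} + 5 x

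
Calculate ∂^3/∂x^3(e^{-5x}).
- 125 e^{- 5 x}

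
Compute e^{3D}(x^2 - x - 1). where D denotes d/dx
x^{2} + 5 x + 5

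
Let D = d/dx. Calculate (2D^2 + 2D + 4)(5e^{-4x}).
140 e^{- 4 x}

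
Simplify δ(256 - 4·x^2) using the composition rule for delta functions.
\frac{\delta(x - 8) + \delta(x + 8)}{64}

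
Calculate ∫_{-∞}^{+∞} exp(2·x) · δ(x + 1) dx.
e^{-2}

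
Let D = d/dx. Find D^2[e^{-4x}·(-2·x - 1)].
- 32 x e^{- 4 x}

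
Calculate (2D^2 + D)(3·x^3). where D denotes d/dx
9 x \left(x + 4\right)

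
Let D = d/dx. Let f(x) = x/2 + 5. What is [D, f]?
\frac{1}{2}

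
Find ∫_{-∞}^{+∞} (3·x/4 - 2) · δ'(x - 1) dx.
- \frac{3}{4}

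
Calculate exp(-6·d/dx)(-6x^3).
- 6 x^{3} + 108 x^{2} - 648 x + 1296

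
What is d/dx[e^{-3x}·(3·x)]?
3 \left(1 - 3 x\right) e^{- 3 x}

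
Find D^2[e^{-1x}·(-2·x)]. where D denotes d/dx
2 \left(2 - x\right) e^{- x}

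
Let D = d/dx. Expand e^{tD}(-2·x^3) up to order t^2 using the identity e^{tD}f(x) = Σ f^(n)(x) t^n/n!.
2 x \left(- 3 t^{2} - 3 t x - x^{2}\right)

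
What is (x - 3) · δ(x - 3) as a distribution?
0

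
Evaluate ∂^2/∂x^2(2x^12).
264 x^{10}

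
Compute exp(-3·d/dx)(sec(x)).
\sec{\left(x - 3 \right)}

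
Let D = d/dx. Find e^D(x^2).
x^{2} + 2 x + 1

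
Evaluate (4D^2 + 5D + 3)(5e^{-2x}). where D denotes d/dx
45 e^{- 2 x}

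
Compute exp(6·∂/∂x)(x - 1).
x + 5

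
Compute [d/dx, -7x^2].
- 14 x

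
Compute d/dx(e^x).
e^{x}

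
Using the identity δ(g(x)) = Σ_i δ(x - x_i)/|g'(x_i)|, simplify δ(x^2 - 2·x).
\frac{\delta(x - 2) + \delta(x)}{2}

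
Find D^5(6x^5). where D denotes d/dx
720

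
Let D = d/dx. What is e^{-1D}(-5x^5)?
- 5 x^{5} + 25 x^{4} - 50 x^{3} + 50 x^{2} - 25 x + 5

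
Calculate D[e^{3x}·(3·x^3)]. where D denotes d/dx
9 x^{2} \left(x + 1\right) e^{3 x}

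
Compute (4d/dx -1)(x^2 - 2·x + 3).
- x^{2} + 10 x - 11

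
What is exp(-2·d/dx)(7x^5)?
7 x^{5} - 70 x^{4} + 280 x^{3} - 560 x^{2} + 560 x - 224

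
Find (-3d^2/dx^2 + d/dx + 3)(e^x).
e^{x}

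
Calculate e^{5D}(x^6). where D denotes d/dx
x^{6} + 30 x^{5} + 375 x^{4} + 2500 x^{3} + 9375 x^{2} + 18750 x + 15625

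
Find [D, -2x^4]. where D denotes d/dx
- 8 x^{3}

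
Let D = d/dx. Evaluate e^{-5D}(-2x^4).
- 2 x^{4} + 40 x^{3} - 300 x^{2} + 1000 x - 1250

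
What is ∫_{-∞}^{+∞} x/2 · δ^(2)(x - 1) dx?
0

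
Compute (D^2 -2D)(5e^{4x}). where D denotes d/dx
40 e^{4 x}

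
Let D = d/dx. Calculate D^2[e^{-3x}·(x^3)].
3 x \left(3 x^{2} - 6 x + 2\right) e^{- 3 x}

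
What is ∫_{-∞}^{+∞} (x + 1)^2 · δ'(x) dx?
-2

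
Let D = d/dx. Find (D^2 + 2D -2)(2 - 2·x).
4 x - 8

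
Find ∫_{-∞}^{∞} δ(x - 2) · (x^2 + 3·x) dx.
10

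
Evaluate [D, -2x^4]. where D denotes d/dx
- 8 x^{3}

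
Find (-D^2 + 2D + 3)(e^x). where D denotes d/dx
4 e^{x}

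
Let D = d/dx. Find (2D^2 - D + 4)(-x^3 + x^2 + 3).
- 4 x^{3} + 7 x^{2} - 14 x + 16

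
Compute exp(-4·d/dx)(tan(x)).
\tan{\left(x - 4 \right)}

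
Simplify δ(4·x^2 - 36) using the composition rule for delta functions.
\frac{\delta(x - 3) + \delta(x + 3)}{24}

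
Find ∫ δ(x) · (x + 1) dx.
1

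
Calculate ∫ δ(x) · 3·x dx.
0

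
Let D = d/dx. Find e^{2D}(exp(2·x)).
e^{2 x + 4}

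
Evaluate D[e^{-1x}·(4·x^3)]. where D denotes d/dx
4 x^{2} \left(3 - x\right) e^{- x}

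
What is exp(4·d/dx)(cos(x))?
\cos{\left(x + 4 \right)}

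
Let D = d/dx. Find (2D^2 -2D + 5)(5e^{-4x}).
225 e^{- 4 x}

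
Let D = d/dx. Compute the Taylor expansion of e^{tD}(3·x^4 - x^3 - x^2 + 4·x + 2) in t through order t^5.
3 t^{4} + t^{3} \left(12 x - 1\right) + t^{2} \left(18 x^{2} - 3 x - 1\right) + t \left(12 x^{3} - 3 x^{2} - 2 x + 4\right) + 3 x^{4} - x^{3} - x^{2} + 4 x + 2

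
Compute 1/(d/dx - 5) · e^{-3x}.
- \frac{e^{- 3 x}}{8}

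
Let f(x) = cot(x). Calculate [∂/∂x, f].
- \frac{1}{\sin^{2}{\left(x \right)}}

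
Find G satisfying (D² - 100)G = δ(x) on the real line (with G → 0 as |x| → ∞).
-\frac{e^{-10|x|}}{20}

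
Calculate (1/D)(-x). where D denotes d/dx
- \frac{x^{2}}{2}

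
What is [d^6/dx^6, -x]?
-6\frac{d^{5}}{dx^{5}}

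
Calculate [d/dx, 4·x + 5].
4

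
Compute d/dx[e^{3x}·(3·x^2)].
3 x \left(3 x + 2\right) e^{3 x}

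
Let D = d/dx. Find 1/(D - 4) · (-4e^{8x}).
- e^{8 x}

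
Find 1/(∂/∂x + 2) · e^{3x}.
\frac{e^{3 x}}{5}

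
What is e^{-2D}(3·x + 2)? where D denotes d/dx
3 x - 4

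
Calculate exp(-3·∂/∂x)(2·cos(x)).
2 \cos{\left(x - 3 \right)}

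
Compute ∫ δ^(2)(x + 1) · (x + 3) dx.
0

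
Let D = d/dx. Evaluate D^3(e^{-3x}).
- 27 e^{- 3 x}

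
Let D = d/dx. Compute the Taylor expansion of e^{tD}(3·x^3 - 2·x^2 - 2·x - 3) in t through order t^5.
3 t^{3} + t^{2} \left(9 x - 2\right) - t \left(- 9 x^{2} + 4 x + 2\right) + 3 x^{3} - 2 x^{2} - 2 x - 3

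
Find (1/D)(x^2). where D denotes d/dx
\frac{x^{3}}{3}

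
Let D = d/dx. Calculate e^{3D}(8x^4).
8 x^{4} + 96 x^{3} + 432 x^{2} + 864 x + 648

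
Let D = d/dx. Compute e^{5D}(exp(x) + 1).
e^{x + 5} + 1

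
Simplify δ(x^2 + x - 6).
\frac{\delta(x - 2) + \delta(x + 3)}{5}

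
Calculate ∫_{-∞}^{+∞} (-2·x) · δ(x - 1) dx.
-2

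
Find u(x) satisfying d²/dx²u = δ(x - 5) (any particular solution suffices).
\frac{|x - 5|}{2}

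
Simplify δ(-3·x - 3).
\frac{\delta(x + 1)}{3}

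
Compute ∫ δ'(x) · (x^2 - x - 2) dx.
1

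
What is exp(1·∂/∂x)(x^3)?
x^{3} + 3 x^{2} + 3 x + 1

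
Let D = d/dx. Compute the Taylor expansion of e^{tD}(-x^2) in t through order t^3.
- t^{2} - 2 t x - x^{2}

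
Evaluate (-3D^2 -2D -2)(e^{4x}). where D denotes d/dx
- 58 e^{4 x}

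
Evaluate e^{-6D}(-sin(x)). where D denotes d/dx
- \sin{\left(x - 6 \right)}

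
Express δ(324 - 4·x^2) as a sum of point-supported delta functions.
\frac{\delta(x - 9) + \delta(x + 9)}{72}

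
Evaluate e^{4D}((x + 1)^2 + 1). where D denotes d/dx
x^{2} + 10 x + 26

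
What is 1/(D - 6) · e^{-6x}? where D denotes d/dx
- \frac{e^{- 6 x}}{12}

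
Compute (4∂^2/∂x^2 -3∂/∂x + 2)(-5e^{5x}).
- 435 e^{5 x}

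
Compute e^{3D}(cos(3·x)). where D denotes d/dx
\cos{\left(3 x + 9 \right)}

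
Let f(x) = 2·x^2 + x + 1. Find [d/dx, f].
4 x + 1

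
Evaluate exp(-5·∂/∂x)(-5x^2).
- 5 x^{2} + 50 x - 125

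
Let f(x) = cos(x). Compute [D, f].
- \sin{\left(x \right)}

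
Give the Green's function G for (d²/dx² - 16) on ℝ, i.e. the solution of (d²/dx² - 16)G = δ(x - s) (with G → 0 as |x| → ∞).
-\frac{e^{-4|x-s|}}{8}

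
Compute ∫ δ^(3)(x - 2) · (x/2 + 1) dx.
0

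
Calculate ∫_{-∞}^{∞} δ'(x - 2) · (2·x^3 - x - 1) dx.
-23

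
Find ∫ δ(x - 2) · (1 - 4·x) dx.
-7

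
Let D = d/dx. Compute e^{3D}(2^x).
2^{x + 3}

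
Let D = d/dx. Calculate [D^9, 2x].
18D^{8}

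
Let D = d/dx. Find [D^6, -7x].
-42D^{5}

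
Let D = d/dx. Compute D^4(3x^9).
9072 x^{5}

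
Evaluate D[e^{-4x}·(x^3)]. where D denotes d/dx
x^{2} \left(3 - 4 x\right) e^{- 4 x}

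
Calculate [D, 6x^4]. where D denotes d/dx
24 x^{3}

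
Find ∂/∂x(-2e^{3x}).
- 6 e^{3 x}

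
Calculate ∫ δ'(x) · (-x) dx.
1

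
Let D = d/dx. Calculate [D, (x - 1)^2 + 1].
2 x - 2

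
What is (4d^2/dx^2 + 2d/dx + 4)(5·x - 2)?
20 x + 2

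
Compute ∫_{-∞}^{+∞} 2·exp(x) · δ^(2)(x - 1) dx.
2 e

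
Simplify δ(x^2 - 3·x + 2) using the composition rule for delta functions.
\frac{\delta(x - 2) + \delta(x - 1)}{1}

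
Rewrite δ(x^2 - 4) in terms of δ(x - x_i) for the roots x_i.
\frac{\delta(x + 2) + \delta(x - 2)}{4}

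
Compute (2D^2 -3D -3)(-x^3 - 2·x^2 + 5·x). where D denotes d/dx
3 x^{3} + 15 x^{2} - 15 x - 23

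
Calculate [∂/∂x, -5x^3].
- 15 x^{2}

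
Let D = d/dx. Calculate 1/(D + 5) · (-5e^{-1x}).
- \frac{5 e^{- x}}{4}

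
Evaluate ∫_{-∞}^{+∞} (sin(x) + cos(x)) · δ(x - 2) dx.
\cos{\left(2 \right)} + \sin{\left(2 \right)}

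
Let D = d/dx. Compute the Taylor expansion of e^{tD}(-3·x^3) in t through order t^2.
3 x \left(- 3 t^{2} - 3 t x - x^{2}\right)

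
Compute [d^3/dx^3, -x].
-3\frac{d^{2}}{dx^{2}}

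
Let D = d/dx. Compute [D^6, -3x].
-18D^{5}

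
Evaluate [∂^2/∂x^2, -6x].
-12\frac{d}{dx}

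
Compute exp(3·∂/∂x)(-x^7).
- x^{7} - 21 x^{6} - 189 x^{5} - 945 x^{4} - 2835 x^{3} - 5103 x^{2} - 5103 x - 2187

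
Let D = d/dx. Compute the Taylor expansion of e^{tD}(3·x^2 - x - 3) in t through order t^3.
3 t^{2} + t \left(6 x - 1\right) + 3 x^{2} - x - 3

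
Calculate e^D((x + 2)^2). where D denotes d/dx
x^{2} + 6 x + 9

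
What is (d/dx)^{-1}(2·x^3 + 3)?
\frac{x^{4}}{2} + 3 x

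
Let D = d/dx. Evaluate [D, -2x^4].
- 8 x^{3}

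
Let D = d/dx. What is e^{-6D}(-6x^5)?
- 6 x^{5} + 180 x^{4} - 2160 x^{3} + 12960 x^{2} - 38880 x + 46656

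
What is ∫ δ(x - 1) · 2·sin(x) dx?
2 \sin{\left(1 \right)}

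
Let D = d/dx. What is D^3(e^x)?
e^{x}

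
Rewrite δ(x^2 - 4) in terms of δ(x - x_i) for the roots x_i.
\frac{\delta(x + 2) + \delta(x - 2)}{4}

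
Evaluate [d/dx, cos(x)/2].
- \frac{\sin{\left(x \right)}}{2}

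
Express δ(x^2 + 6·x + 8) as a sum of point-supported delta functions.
\frac{\delta(x + 2) + \delta(x + 4)}{2}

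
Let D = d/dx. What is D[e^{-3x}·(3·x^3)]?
9 x^{2} \left(1 - x\right) e^{- 3 x}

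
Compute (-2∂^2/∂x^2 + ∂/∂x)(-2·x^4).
8 x^{2} \left(6 - x\right)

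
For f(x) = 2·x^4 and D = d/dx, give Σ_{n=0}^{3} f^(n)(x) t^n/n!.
2 x \left(4 t^{3} + 6 t^{2} x + 4 t x^{2} + x^{3}\right)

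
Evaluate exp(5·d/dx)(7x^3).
7 x^{3} + 105 x^{2} + 525 x + 875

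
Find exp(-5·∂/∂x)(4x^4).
4 x^{4} - 80 x^{3} + 600 x^{2} - 2000 x + 2500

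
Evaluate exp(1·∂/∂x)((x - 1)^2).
x^{2}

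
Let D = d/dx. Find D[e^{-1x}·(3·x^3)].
3 x^{2} \left(3 - x\right) e^{- x}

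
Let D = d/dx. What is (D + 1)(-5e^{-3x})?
10 e^{- 3 x}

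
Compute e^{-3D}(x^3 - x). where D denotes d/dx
x^{3} - 9 x^{2} + 26 x - 24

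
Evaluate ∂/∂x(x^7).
7 x^{6}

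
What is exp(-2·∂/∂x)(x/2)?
\frac{x}{2} - 1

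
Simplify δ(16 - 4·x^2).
\frac{\delta(x - 2) + \delta(x + 2)}{16}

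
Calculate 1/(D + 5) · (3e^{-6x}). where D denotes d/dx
- 3 e^{- 6 x}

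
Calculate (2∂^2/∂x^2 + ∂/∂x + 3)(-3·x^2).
- 9 x^{2} - 6 x - 12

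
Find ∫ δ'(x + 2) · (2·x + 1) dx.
-2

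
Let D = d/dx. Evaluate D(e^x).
e^{x}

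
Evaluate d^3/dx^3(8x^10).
5760 x^{7}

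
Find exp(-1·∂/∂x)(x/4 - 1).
\frac{x}{4} - \frac{5}{4}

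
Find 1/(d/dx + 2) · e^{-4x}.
- \frac{e^{- 4 x}}{2}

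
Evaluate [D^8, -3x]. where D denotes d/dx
-24D^{7}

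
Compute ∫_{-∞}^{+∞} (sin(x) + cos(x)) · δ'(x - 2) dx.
- \cos{\left(2 \right)} + \sin{\left(2 \right)}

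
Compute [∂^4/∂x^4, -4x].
-16\frac{d^{3}}{dx^{3}}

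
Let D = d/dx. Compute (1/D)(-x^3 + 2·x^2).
- \frac{x^{4}}{4} + \frac{2 x^{3}}{3}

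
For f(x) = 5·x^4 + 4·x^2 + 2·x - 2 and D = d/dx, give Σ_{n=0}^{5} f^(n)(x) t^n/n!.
5 t^{4} + 20 t^{3} x + t^{2} \left(30 x^{2} + 4\right) + 2 t \left(10 x^{3} + 4 x + 1\right) + 5 x^{4} + 4 x^{2} + 2 x - 2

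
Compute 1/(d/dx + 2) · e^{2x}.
\frac{e^{2 x}}{4}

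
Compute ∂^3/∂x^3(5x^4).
120 x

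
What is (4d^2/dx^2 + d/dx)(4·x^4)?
16 x^{2} \left(x + 12\right)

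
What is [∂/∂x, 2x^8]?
16 x^{7}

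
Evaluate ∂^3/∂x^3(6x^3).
36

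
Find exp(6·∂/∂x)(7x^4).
7 x^{4} + 168 x^{3} + 1512 x^{2} + 6048 x + 9072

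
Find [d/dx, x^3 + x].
3 x^{2} + 1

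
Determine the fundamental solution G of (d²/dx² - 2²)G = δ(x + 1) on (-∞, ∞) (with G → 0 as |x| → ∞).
-\frac{e^{-2|x + 1|}}{4}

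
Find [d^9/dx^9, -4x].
-36\frac{d^{8}}{dx^{8}}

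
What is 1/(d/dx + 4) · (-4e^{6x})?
- \frac{2 e^{6 x}}{5}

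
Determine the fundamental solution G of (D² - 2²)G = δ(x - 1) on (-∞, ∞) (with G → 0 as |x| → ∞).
-\frac{e^{-2|x - 1|}}{4}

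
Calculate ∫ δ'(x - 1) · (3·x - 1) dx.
-3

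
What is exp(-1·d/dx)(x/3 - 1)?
\frac{x}{3} - \frac{4}{3}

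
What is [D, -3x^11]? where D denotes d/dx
- 33 x^{10}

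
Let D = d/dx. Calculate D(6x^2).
12 x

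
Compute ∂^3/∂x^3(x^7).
210 x^{4}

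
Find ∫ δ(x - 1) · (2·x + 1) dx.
3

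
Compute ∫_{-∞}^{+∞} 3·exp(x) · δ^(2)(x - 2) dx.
3 e^{2}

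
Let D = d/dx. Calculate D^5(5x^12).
475200 x^{7}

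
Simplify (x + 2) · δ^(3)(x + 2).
-3\delta^{(2)}(x + 2)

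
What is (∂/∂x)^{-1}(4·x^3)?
x^{4}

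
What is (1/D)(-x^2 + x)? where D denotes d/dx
- \frac{x^{3}}{3} + \frac{x^{2}}{2}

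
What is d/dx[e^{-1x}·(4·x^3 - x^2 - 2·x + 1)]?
\left(- 4 x^{3} + 13 x^{2} - 3\right) e^{- x}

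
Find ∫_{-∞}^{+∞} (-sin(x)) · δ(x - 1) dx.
- \sin{\left(1 \right)}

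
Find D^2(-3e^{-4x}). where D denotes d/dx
- 48 e^{- 4 x}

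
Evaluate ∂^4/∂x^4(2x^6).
720 x^{2}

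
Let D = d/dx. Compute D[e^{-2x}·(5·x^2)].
10 x \left(1 - x\right) e^{- 2 x}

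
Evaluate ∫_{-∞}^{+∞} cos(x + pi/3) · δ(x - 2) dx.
\cos{\left(\frac{\pi}{3} + 2 \right)}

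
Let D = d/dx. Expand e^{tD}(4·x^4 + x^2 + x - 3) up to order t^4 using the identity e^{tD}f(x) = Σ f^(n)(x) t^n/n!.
4 t^{4} + 16 t^{3} x + t^{2} \left(24 x^{2} + 1\right) + t \left(16 x^{3} + 2 x + 1\right) + 4 x^{4} + x^{2} + x - 3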